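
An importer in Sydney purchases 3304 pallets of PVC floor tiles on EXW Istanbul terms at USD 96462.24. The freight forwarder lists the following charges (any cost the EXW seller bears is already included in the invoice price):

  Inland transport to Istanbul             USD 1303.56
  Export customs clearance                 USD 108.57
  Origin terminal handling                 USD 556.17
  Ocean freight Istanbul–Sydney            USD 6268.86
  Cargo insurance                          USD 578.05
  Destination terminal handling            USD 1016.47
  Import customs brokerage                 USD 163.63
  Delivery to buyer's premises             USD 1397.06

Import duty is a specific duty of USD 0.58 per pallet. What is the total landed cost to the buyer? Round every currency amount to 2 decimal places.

Total landed cost: USD 109770.93

EXW: the seller makes goods available at their premises; the buyer bears all onward costs.
CIF value = EXW price + inland to port + export clearance + origin terminal + freight + insurance = 96462.24 + 1303.56 + 108.57 + 556.17 + 6268.86 + 578.05 = 105277.45
Import duty = 3304 × 0.58 = 1916.32
Buyer bears: inland to port 1303.56 + export clearance 108.57 + origin terminal 556.17 + freight 6268.86 + insurance 578.05 + destination terminal 1016.47 + brokerage 163.63 + delivery 1397.06 + duty 1916.32 = 13308.69
Landed cost = invoice 96462.24 + 13308.69 = 109770.93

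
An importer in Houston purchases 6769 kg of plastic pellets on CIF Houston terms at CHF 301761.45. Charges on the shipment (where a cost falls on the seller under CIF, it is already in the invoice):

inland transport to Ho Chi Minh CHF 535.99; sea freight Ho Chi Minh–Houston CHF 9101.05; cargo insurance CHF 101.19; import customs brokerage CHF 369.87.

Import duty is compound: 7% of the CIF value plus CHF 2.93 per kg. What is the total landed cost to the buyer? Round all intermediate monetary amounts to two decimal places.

Total landed cost: CHF 343087.79

CIF: the seller pays costs through ocean freight and marine insurance to the destination port.
Already in the invoice (seller's account under CIF): inland to port, freight, insurance — exclude.
The CIF price already equals the CIF value: 301761.45
Ad valorem component: 301761.45 × 7% = 21123.30
Specific component: 6769 × 2.93 = 19833.17
Import duty = 21123.30 + 19833.17 = 40956.47
Buyer bears: brokerage 369.87 + duty 40956.47 = 41326.34
Landed cost = invoice 301761.45 + 41326.34 = 343087.79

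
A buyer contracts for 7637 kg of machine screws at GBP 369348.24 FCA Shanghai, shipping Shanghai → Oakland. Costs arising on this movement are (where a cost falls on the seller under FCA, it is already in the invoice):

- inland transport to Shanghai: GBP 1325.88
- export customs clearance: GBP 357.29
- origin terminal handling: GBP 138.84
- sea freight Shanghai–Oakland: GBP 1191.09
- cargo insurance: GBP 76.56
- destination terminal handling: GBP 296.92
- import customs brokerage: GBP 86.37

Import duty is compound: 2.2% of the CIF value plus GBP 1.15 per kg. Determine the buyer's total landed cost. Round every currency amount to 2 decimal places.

Total landed cost: GBP 388077.17

FCA: the seller delivers export-cleared goods to the carrier; the buyer bears costs from that point.
Already in the invoice (seller's account under FCA): inland to port, export clearance — exclude.
CIF value = FCA price + origin terminal + freight + insurance = 369348.24 + 138.84 + 1191.09 + 76.56 = 370754.73
Ad valorem component: 370754.73 × 2.2% = 8156.60
Specific component: 7637 × 1.15 = 8782.55
Import duty = 8156.60 + 8782.55 = 16939.15
Buyer bears: origin terminal 138.84 + freight 1191.09 + insurance 76.56 + destination terminal 296.92 + brokerage 86.37 + duty 16939.15 = 18728.93
Landed cost = invoice 369348.24 + 18728.93 = 388077.17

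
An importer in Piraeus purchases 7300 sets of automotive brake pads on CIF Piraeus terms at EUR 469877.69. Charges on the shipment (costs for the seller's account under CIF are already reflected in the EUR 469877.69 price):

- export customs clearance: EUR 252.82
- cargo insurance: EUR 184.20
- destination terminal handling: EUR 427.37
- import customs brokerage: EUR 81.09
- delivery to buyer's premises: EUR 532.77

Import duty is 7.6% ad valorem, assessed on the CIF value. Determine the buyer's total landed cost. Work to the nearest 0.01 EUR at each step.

CIF: the seller pays costs through ocean freight and marine insurance to the destination port.
Already in the invoice (seller's account under CIF): export clearance, insurance — exclude.
The CIF price already equals the CIF value: 469877.69
Import duty = 469877.69 × 7.6% = 35710.70
Buyer bears: destination terminal 427.37 + brokerage 81.09 + delivery 532.77 + duty 35710.70 = 36751.93
Landed cost = invoice 469877.69 + 36751.93 = 506629.62

Total landed cost: EUR 506629.62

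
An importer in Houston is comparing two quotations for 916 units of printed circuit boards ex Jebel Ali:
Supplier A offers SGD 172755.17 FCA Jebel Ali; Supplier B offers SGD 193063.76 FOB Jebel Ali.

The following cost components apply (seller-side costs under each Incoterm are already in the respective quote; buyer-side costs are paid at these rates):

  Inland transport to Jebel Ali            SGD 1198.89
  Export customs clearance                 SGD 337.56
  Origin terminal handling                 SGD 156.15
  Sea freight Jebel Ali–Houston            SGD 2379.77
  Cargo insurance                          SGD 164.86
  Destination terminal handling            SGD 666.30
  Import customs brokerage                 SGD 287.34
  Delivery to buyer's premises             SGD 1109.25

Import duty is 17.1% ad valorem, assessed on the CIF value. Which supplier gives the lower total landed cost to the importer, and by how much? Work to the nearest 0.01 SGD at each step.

Supplier A (FCA):
CIF value = FCA price + origin terminal + freight + insurance = 172755.17 + 156.15 + 2379.77 + 164.86 = 175455.95
Import duty = 175455.95 × 17.1% = 30002.97
Buyer bears (A): 156.15 + 2379.77 + 164.86 + 666.30 + 287.34 + 1109.25 = 4763.67
Landed cost (A) = invoice 172755.17 + 4763.67 + duty 30002.97 = 207521.81
Supplier B (FOB):
CIF value = FOB price + freight + insurance = 193063.76 + 2379.77 + 164.86 = 195608.39
Import duty = 195608.39 × 17.1% = 33449.03
Buyer bears (B): 2379.77 + 164.86 + 666.30 + 287.34 + 1109.25 = 4607.52
Landed cost (B) = invoice 193063.76 + 4607.52 + duty 33449.03 = 231120.31
Difference = |207521.81 − 231120.31| = 23598.50

Supplier A is cheaper by SGD 23598.50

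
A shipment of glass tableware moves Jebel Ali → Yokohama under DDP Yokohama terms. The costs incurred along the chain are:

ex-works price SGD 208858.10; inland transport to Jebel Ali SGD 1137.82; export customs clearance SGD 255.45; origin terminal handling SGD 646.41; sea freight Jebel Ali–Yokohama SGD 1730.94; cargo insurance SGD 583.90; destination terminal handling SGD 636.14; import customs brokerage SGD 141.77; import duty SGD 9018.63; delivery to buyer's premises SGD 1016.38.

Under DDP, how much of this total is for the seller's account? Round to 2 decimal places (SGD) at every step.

Seller's account: SGD 224025.54

DDP: the seller bears all costs including import duty.
Seller's account: goods 208858.10 + inland to port 1137.82 + export clearance 255.45 + origin terminal 646.41 + freight 1730.94 + insurance 583.90 + destination terminal 636.14 + brokerage 141.77 + duty 9018.63 + delivery 1016.38 = 224025.54
Buyer's account: 0.00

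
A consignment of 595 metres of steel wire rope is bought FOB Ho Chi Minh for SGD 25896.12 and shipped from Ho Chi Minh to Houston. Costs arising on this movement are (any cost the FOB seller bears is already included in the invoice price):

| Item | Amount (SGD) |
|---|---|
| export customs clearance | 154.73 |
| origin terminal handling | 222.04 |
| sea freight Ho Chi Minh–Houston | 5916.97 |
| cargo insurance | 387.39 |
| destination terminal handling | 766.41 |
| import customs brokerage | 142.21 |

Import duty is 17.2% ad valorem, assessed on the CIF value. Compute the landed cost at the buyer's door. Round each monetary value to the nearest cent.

Total landed cost: SGD 38647.58

FOB: the seller bears costs until goods are on board at the origin port; the buyer bears freight, insurance and all costs thereafter.
Already in the invoice (seller's account under FOB): export clearance, origin terminal — exclude.
CIF value = FOB price + freight + insurance = 25896.12 + 5916.97 + 387.39 = 32200.48
Import duty = 32200.48 × 17.2% = 5538.48
Buyer bears: freight 5916.97 + insurance 387.39 + destination terminal 766.41 + brokerage 142.21 + duty 5538.48 = 12751.46
Landed cost = invoice 25896.12 + 12751.46 = 38647.58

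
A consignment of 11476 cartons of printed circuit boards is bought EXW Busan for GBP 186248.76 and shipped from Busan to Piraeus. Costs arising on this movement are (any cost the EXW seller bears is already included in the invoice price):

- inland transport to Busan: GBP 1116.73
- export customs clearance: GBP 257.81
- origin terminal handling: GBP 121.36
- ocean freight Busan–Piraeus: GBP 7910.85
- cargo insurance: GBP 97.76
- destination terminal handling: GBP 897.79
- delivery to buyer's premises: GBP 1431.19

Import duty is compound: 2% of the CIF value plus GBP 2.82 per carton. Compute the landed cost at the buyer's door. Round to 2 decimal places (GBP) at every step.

EXW: the seller makes goods available at their premises; the buyer bears all onward costs.
CIF value = EXW price + inland to port + export clearance + origin terminal + freight + insurance = 186248.76 + 1116.73 + 257.81 + 121.36 + 7910.85 + 97.76 = 195753.27
Ad valorem component: 195753.27 × 2% = 3915.07
Specific component: 11476 × 2.82 = 32362.32
Import duty = 3915.07 + 32362.32 = 36277.39
Buyer bears: inland to port 1116.73 + export clearance 257.81 + origin terminal 121.36 + freight 7910.85 + insurance 97.76 + destination terminal 897.79 + delivery 1431.19 + duty 36277.39 = 48110.88
Landed cost = invoice 186248.76 + 48110.88 = 234359.64

Total landed cost: GBP 234359.64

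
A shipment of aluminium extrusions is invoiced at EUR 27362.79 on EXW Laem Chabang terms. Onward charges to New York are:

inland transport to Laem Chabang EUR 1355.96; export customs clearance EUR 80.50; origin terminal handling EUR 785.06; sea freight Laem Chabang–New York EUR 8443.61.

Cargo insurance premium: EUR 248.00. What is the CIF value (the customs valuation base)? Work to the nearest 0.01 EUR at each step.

CIF value: EUR 38275.92

CIF = EXW price + pre-shipment costs + freight + insurance
CIF = 27362.79 + 1355.96 + 80.50 + 785.06 + 8443.61 + 248.00 = 38275.92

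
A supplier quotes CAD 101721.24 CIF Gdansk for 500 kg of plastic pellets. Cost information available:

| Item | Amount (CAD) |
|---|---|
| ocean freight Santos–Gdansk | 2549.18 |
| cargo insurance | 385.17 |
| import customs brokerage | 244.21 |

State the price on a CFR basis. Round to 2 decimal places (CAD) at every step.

Not relevant to the conversion: freight — on the seller under both CIF and CFR; already in the CIF price and stays in the CFR price. brokerage — on the buyer under both terms; not part of either seller's price.
From CIF to CFR, the seller no longer bears: insurance.
CFR price = 101721.24 − 385.17 = 101336.07

CFR price: CAD 101336.07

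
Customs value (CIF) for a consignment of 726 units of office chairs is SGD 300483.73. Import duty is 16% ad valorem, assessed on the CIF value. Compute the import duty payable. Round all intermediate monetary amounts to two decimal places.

Import duty: SGD 48077.40

Import duty = 300483.73 × 16% = 48077.40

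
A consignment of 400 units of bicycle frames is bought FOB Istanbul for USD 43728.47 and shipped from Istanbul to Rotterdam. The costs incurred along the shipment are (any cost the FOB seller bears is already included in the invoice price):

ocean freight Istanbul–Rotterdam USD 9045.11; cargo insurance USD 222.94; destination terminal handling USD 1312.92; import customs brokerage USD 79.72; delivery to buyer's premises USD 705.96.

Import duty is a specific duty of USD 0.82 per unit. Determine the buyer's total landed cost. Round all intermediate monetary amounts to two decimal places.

Total landed cost: USD 55423.12

FOB: the seller bears costs until goods are on board at the origin port; the buyer bears freight, insurance and all costs thereafter.
CIF value = FOB price + freight + insurance = 43728.47 + 9045.11 + 222.94 = 52996.52
Import duty = 400 × 0.82 = 328.00
Buyer bears: freight 9045.11 + insurance 222.94 + destination terminal 1312.92 + brokerage 79.72 + delivery 705.96 + duty 328.00 = 11694.65
Landed cost = invoice 43728.47 + 11694.65 = 55423.12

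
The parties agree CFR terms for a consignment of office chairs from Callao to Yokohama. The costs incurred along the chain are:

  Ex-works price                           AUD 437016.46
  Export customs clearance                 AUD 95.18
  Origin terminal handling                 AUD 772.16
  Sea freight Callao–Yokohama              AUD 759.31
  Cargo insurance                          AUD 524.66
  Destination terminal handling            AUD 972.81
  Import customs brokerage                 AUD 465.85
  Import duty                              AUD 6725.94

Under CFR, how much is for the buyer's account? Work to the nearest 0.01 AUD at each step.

Buyer's account: AUD 8689.26

CFR: the seller pays costs through ocean freight to the destination port, but not insurance.
Seller's account: goods 437016.46 + export clearance 95.18 + origin terminal 772.16 + freight 759.31 = 438643.11
Buyer's account: insurance 524.66 + destination terminal 972.81 + brokerage 465.85 + duty 6725.94 = 8689.26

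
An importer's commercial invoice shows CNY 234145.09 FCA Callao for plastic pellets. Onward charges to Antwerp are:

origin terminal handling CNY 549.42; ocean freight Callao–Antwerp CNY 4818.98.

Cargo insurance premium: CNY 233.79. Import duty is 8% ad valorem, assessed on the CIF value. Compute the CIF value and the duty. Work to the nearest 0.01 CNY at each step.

CIF value: CNY 239747.28; import duty: CNY 19179.78

CIF = FCA price + pre-shipment costs + freight + insurance
CIF = 234145.09 + 549.42 + 4818.98 + 233.79 = 239747.28
Import duty = 239747.28 × 8% = 19179.78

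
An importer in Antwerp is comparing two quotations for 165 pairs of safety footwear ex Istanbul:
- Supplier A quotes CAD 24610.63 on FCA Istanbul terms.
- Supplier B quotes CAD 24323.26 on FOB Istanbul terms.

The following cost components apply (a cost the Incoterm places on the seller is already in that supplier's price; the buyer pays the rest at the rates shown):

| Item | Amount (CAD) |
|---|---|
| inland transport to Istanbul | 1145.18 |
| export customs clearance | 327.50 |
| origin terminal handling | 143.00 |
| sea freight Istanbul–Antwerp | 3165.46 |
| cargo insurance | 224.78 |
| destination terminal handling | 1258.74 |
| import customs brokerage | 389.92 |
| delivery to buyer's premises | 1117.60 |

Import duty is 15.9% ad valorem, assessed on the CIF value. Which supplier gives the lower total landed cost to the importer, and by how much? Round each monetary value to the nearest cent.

Supplier B is cheaper by CAD 498.80

Supplier A (FCA):
CIF value = FCA price + origin terminal + freight + insurance = 24610.63 + 143.00 + 3165.46 + 224.78 = 28143.87
Import duty = 28143.87 × 15.9% = 4474.88
Buyer bears (A): 143.00 + 3165.46 + 224.78 + 1258.74 + 389.92 + 1117.60 = 6299.50
Landed cost (A) = invoice 24610.63 + 6299.50 + duty 4474.88 = 35385.01
Supplier B (FOB):
CIF value = FOB price + freight + insurance = 24323.26 + 3165.46 + 224.78 = 27713.50
Import duty = 27713.50 × 15.9% = 4406.45
Buyer bears (B): 3165.46 + 224.78 + 1258.74 + 389.92 + 1117.60 = 6156.50
Landed cost (B) = invoice 24323.26 + 6156.50 + duty 4406.45 = 34886.21
Difference = |35385.01 − 34886.21| = 498.80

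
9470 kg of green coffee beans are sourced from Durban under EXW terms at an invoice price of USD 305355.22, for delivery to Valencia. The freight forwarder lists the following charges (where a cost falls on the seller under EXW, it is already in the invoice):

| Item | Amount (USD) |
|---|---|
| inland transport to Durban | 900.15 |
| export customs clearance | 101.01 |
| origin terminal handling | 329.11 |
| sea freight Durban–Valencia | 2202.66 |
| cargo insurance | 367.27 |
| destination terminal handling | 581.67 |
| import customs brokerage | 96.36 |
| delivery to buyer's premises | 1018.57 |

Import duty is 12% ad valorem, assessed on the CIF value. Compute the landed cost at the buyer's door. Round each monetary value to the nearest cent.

Total landed cost: USD 348062.67

EXW: the seller makes goods available at their premises; the buyer bears all onward costs.
CIF value = EXW price + inland to port + export clearance + origin terminal + freight + insurance = 305355.22 + 900.15 + 101.01 + 329.11 + 2202.66 + 367.27 = 309255.42
Import duty = 309255.42 × 12% = 37110.65
Buyer bears: inland to port 900.15 + export clearance 101.01 + origin terminal 329.11 + freight 2202.66 + insurance 367.27 + destination terminal 581.67 + brokerage 96.36 + delivery 1018.57 + duty 37110.65 = 42707.45
Landed cost = invoice 305355.22 + 42707.45 = 348062.67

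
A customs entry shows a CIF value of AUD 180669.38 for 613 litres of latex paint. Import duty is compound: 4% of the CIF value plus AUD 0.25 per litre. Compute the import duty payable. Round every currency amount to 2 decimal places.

Import duty: AUD 7380.03

Ad valorem component: 180669.38 × 4% = 7226.78
Specific component: 613 × 0.25 = 153.25
Import duty = 7226.78 + 153.25 = 7380.03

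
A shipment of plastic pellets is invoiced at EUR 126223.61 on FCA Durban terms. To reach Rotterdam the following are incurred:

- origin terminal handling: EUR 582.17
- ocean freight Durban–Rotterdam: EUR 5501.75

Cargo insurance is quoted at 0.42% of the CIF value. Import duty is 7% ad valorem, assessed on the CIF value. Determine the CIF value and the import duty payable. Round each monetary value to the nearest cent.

Let C be the CIF value. C = FCA price + pre-shipment costs + freight + 0.42% × C
C − 0.42% × C = 126223.61 + 582.17 + 5501.75
0.9958 × C = 132307.53
C = 132307.53 / 0.9958 = 132865.57
Insurance premium = 0.42% × 132865.57 = 558.04
Import duty = 132865.57 × 7% = 9300.59

CIF value: EUR 132865.57; import duty: EUR 9300.59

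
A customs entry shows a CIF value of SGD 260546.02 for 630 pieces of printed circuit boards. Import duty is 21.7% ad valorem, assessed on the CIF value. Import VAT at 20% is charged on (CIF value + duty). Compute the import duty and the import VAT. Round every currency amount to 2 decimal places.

Import duty: SGD 56538.49; import VAT: SGD 63416.90

Import duty = 260546.02 × 21.7% = 56538.49
VAT base = CIF + duty = 260546.02 + 56538.49 = 317084.51
Import VAT = 317084.51 × 20% = 63416.90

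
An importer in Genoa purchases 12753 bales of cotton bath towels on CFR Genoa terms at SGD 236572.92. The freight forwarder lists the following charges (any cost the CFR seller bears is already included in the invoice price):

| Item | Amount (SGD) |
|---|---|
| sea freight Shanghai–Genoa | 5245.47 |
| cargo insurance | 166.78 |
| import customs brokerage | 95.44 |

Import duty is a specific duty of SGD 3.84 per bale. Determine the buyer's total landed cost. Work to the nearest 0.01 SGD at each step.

Total landed cost: SGD 285806.66

CFR: the seller pays costs through ocean freight to the destination port, but not insurance.
Already in the invoice (seller's account under CFR): freight — exclude.
CIF value = CFR price + insurance = 236572.92 + 166.78 = 236739.70
Import duty = 12753 × 3.84 = 48971.52
Buyer bears: insurance 166.78 + brokerage 95.44 + duty 48971.52 = 49233.74
Landed cost = invoice 236572.92 + 49233.74 = 285806.66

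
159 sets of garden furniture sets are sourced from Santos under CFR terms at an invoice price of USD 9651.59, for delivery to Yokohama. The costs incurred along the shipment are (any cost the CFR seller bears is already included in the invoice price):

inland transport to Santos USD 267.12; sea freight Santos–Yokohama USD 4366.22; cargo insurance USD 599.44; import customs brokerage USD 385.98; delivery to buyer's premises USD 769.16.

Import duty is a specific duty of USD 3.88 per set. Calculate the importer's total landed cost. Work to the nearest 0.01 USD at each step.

CFR: the seller pays costs through ocean freight to the destination port, but not insurance.
Already in the invoice (seller's account under CFR): inland to port, freight — exclude.
CIF value = CFR price + insurance = 9651.59 + 599.44 = 10251.03
Import duty = 159 × 3.88 = 616.92
Buyer bears: insurance 599.44 + brokerage 385.98 + delivery 769.16 + duty 616.92 = 2371.50
Landed cost = invoice 9651.59 + 2371.50 = 12023.09

Total landed cost: USD 12023.09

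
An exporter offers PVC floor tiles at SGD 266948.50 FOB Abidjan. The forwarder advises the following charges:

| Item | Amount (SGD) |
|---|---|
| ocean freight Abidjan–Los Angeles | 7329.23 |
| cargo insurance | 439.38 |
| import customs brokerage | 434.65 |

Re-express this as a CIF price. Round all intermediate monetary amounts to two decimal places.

CIF price: SGD 274717.11

Not relevant to the conversion: brokerage — on the buyer under both terms; not part of either seller's price.
From FOB to CIF, the seller additionally bears: freight, insurance.
CIF price = 266948.50 + 7329.23 + 439.38 = 274717.11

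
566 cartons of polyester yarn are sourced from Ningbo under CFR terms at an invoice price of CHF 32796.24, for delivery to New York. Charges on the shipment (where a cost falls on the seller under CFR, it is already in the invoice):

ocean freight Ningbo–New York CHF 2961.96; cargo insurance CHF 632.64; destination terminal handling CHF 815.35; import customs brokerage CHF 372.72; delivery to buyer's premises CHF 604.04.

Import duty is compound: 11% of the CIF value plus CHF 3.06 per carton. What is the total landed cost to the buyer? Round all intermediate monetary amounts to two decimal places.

Total landed cost: CHF 40630.13

CFR: the seller pays costs through ocean freight to the destination port, but not insurance.
Already in the invoice (seller's account under CFR): freight — exclude.
CIF value = CFR price + insurance = 32796.24 + 632.64 = 33428.88
Ad valorem component: 33428.88 × 11% = 3677.18
Specific component: 566 × 3.06 = 1731.96
Import duty = 3677.18 + 1731.96 = 5409.14
Buyer bears: insurance 632.64 + destination terminal 815.35 + brokerage 372.72 + delivery 604.04 + duty 5409.14 = 7833.89
Landed cost = invoice 32796.24 + 7833.89 = 40630.13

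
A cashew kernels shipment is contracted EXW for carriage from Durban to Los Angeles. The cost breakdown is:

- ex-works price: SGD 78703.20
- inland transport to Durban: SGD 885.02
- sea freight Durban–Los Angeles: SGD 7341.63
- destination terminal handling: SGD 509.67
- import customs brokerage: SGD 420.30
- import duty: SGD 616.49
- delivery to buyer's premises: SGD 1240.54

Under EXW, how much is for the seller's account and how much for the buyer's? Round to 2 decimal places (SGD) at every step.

EXW: the seller makes goods available at their premises; the buyer bears all onward costs.
Seller's account: goods 78703.20 = 78703.20
Buyer's account: inland to port 885.02 + freight 7341.63 + destination terminal 509.67 + brokerage 420.30 + duty 616.49 + delivery 1240.54 = 11013.65

Seller: SGD 78703.20; buyer: SGD 11013.65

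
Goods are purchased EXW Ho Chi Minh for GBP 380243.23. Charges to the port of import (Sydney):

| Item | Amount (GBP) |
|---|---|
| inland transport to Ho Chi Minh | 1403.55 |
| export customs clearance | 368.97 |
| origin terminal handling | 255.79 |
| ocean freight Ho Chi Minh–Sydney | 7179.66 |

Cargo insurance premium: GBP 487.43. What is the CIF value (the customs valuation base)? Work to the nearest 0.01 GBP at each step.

CIF = EXW price + pre-shipment costs + freight + insurance
CIF = 380243.23 + 1403.55 + 368.97 + 255.79 + 7179.66 + 487.43 = 389938.63

CIF value: GBP 389938.63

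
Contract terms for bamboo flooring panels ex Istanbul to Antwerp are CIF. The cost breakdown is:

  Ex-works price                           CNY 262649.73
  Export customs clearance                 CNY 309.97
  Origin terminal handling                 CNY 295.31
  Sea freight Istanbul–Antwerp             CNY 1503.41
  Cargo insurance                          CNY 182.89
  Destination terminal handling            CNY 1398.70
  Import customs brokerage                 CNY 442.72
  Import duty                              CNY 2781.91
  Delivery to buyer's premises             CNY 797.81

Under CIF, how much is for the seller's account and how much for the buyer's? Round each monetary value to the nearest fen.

Seller: CNY 264941.31; buyer: CNY 5421.14

CIF: the seller pays costs through ocean freight and marine insurance to the destination port.
Seller's account: goods 262649.73 + export clearance 309.97 + origin terminal 295.31 + freight 1503.41 + insurance 182.89 = 264941.31
Buyer's account: destination terminal 1398.70 + brokerage 442.72 + duty 2781.91 + delivery 797.81 = 5421.14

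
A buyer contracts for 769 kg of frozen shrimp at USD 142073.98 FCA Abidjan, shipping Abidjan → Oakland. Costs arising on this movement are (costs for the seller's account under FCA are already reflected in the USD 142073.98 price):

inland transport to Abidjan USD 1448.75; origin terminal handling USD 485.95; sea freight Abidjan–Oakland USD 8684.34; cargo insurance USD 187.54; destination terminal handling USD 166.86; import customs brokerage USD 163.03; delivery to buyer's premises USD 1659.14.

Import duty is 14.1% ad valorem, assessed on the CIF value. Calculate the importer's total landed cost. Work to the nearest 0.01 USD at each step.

Total landed cost: USD 174772.73

FCA: the seller delivers export-cleared goods to the carrier; the buyer bears costs from that point.
Already in the invoice (seller's account under FCA): inland to port — exclude.
CIF value = FCA price + origin terminal + freight + insurance = 142073.98 + 485.95 + 8684.34 + 187.54 = 151431.81
Import duty = 151431.81 × 14.1% = 21351.89
Buyer bears: origin terminal 485.95 + freight 8684.34 + insurance 187.54 + destination terminal 166.86 + brokerage 163.03 + delivery 1659.14 + duty 21351.89 = 32698.75
Landed cost = invoice 142073.98 + 32698.75 = 174772.73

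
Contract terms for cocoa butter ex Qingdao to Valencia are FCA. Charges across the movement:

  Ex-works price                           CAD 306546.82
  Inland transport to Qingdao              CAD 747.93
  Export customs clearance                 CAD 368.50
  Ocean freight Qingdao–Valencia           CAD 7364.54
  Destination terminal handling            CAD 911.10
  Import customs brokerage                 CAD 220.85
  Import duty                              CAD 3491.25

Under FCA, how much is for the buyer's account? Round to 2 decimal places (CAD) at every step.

FCA: the seller delivers export-cleared goods to the carrier; the buyer bears costs from that point.
Seller's account: goods 306546.82 + inland to port 747.93 + export clearance 368.50 = 307663.25
Buyer's account: freight 7364.54 + destination terminal 911.10 + brokerage 220.85 + duty 3491.25 = 11987.74

Buyer's account: CAD 11987.74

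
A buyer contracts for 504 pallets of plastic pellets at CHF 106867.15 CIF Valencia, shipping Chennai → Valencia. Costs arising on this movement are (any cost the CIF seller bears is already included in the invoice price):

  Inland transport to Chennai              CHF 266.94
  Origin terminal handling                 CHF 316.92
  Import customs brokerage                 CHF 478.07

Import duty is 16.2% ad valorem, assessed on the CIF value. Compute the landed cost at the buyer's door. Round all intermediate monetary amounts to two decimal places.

CIF: the seller pays costs through ocean freight and marine insurance to the destination port.
Already in the invoice (seller's account under CIF): inland to port, origin terminal — exclude.
The CIF price already equals the CIF value: 106867.15
Import duty = 106867.15 × 16.2% = 17312.48
Buyer bears: brokerage 478.07 + duty 17312.48 = 17790.55
Landed cost = invoice 106867.15 + 17790.55 = 124657.70

Total landed cost: CHF 124657.70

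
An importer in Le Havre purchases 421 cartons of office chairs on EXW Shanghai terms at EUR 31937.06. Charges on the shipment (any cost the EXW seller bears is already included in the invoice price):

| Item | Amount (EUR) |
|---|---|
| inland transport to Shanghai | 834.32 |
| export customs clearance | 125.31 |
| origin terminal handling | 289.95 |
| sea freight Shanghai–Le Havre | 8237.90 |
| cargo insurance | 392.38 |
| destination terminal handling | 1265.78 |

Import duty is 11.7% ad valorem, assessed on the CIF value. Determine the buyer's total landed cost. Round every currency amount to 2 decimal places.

EXW: the seller makes goods available at their premises; the buyer bears all onward costs.
CIF value = EXW price + inland to port + export clearance + origin terminal + freight + insurance = 31937.06 + 834.32 + 125.31 + 289.95 + 8237.90 + 392.38 = 41816.92
Import duty = 41816.92 × 11.7% = 4892.58
Buyer bears: inland to port 834.32 + export clearance 125.31 + origin terminal 289.95 + freight 8237.90 + insurance 392.38 + destination terminal 1265.78 + duty 4892.58 = 16038.22
Landed cost = invoice 31937.06 + 16038.22 = 47975.28

Total landed cost: EUR 47975.28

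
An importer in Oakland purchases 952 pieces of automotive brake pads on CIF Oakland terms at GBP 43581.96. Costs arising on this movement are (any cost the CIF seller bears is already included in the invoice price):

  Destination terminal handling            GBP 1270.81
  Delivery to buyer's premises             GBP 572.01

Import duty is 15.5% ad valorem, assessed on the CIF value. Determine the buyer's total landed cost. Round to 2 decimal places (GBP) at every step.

CIF: the seller pays costs through ocean freight and marine insurance to the destination port.
The CIF price already equals the CIF value: 43581.96
Import duty = 43581.96 × 15.5% = 6755.20
Buyer bears: destination terminal 1270.81 + delivery 572.01 + duty 6755.20 = 8598.02
Landed cost = invoice 43581.96 + 8598.02 = 52179.98

Total landed cost: GBP 52179.98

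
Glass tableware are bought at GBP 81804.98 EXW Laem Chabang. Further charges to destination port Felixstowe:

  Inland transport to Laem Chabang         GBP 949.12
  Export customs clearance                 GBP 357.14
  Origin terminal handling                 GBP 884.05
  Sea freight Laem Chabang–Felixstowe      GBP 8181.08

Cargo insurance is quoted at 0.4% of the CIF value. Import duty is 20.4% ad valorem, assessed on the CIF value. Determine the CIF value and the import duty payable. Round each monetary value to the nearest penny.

CIF value: GBP 92546.56; import duty: GBP 18879.50

Let C be the CIF value. C = EXW price + pre-shipment costs + freight + 0.4% × C
C − 0.4% × C = 81804.98 + 949.12 + 357.14 + 884.05 + 8181.08
0.996 × C = 92176.37
C = 92176.37 / 0.996 = 92546.56
Insurance premium = 0.4% × 92546.56 = 370.19
Import duty = 92546.56 × 20.4% = 18879.50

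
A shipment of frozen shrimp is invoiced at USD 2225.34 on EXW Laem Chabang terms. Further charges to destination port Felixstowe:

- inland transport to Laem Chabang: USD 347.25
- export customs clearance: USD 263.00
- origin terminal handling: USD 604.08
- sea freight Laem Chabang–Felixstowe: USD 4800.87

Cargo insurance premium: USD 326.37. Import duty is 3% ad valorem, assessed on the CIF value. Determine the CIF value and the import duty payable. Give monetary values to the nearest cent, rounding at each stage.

CIF value: USD 8566.91; import duty: USD 257.01

CIF = EXW price + pre-shipment costs + freight + insurance
CIF = 2225.34 + 347.25 + 263.00 + 604.08 + 4800.87 + 326.37 = 8566.91
Import duty = 8566.91 × 3% = 257.01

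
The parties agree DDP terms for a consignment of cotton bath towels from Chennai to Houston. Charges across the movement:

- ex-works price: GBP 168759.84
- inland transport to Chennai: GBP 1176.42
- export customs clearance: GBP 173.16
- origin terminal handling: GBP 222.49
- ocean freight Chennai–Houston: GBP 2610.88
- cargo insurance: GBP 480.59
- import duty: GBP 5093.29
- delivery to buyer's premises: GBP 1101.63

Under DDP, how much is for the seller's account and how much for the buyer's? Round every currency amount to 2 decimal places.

Seller: GBP 179618.30; buyer: GBP 0.00

DDP: the seller bears all costs including import duty.
Seller's account: goods 168759.84 + inland to port 1176.42 + export clearance 173.16 + origin terminal 222.49 + freight 2610.88 + insurance 480.59 + duty 5093.29 + delivery 1101.63 = 179618.30
Buyer's account: 0.00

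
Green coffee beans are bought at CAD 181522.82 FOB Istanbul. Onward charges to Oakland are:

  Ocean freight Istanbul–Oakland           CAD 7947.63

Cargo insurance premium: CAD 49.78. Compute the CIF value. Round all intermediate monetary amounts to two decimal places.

CIF = FOB price + freight + insurance
CIF = 181522.82 + 7947.63 + 49.78 = 189520.23

CIF value: CAD 189520.23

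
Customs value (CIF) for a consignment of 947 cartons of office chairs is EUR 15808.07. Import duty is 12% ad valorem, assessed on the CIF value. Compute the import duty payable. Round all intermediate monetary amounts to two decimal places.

Import duty = 15808.07 × 12% = 1896.97

Import duty: EUR 1896.97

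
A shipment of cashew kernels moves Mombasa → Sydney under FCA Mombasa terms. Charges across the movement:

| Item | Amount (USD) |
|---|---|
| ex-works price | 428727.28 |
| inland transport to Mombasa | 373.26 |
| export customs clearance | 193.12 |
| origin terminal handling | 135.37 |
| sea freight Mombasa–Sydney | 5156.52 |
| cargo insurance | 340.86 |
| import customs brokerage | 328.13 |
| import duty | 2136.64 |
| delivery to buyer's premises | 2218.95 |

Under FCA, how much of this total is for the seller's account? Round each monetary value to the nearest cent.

Seller's account: USD 429293.66

FCA: the seller delivers export-cleared goods to the carrier; the buyer bears costs from that point.
Seller's account: goods 428727.28 + inland to port 373.26 + export clearance 193.12 = 429293.66
Buyer's account: origin terminal 135.37 + freight 5156.52 + insurance 340.86 + brokerage 328.13 + duty 2136.64 + delivery 2218.95 = 10316.47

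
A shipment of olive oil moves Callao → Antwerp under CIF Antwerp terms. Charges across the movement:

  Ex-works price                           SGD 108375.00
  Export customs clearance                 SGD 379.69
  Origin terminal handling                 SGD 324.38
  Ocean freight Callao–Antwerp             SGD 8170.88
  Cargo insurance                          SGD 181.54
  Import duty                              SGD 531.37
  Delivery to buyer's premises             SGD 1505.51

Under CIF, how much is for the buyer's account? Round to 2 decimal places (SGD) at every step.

Buyer's account: SGD 2036.88

CIF: the seller pays costs through ocean freight and marine insurance to the destination port.
Seller's account: goods 108375.00 + export clearance 379.69 + origin terminal 324.38 + freight 8170.88 + insurance 181.54 = 117431.49
Buyer's account: duty 531.37 + delivery 1505.51 = 2036.88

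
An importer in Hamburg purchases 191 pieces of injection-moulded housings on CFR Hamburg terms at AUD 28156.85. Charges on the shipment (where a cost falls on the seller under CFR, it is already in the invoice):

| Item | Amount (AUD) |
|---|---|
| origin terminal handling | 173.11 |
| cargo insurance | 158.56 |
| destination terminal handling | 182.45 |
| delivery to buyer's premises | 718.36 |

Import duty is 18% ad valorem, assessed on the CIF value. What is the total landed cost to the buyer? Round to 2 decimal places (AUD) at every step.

CFR: the seller pays costs through ocean freight to the destination port, but not insurance.
Already in the invoice (seller's account under CFR): origin terminal — exclude.
CIF value = CFR price + insurance = 28156.85 + 158.56 = 28315.41
Import duty = 28315.41 × 18% = 5096.77
Buyer bears: insurance 158.56 + destination terminal 182.45 + delivery 718.36 + duty 5096.77 = 6156.14
Landed cost = invoice 28156.85 + 6156.14 = 34312.99

Total landed cost: AUD 34312.99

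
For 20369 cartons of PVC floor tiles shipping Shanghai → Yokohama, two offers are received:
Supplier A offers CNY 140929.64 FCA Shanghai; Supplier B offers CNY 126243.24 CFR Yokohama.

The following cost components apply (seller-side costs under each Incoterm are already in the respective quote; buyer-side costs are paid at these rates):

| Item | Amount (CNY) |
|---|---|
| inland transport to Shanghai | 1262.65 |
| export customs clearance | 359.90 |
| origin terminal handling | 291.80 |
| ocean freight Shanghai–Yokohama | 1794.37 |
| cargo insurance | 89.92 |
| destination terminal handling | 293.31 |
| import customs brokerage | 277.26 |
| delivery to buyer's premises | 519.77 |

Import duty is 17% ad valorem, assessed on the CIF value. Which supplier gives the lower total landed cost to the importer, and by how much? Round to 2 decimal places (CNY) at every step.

Supplier B is cheaper by CNY 19623.90

Supplier A (FCA):
CIF value = FCA price + origin terminal + freight + insurance = 140929.64 + 291.80 + 1794.37 + 89.92 = 143105.73
Import duty = 143105.73 × 17% = 24327.97
Buyer bears (A): 291.80 + 1794.37 + 89.92 + 293.31 + 277.26 + 519.77 = 3266.43
Landed cost (A) = invoice 140929.64 + 3266.43 + duty 24327.97 = 168524.04
Supplier B (CFR):
CIF value = CFR price + insurance = 126243.24 + 89.92 = 126333.16
Import duty = 126333.16 × 17% = 21476.64
Buyer bears (B): 89.92 + 293.31 + 277.26 + 519.77 = 1180.26
Landed cost (B) = invoice 126243.24 + 1180.26 + duty 21476.64 = 148900.14
Difference = |168524.04 − 148900.14| = 19623.90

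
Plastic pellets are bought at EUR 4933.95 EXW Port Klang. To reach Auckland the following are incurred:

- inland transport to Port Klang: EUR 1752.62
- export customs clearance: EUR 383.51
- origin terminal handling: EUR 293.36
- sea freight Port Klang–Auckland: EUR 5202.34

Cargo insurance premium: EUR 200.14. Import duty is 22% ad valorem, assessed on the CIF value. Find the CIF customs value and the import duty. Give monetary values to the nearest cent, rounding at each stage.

CIF value: EUR 12765.92; import duty: EUR 2808.50

CIF = EXW price + pre-shipment costs + freight + insurance
CIF = 4933.95 + 1752.62 + 383.51 + 293.36 + 5202.34 + 200.14 = 12765.92
Import duty = 12765.92 × 22% = 2808.50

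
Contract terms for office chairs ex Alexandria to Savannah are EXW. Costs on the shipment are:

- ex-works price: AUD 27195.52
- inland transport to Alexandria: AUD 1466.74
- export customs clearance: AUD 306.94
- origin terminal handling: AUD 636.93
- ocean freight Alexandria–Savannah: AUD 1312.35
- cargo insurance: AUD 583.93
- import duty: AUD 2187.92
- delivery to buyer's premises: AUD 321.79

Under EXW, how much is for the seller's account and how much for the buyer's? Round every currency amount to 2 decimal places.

Seller: AUD 27195.52; buyer: AUD 6816.60

EXW: the seller makes goods available at their premises; the buyer bears all onward costs.
Seller's account: goods 27195.52 = 27195.52
Buyer's account: inland to port 1466.74 + export clearance 306.94 + origin terminal 636.93 + freight 1312.35 + insurance 583.93 + duty 2187.92 + delivery 321.79 = 6816.60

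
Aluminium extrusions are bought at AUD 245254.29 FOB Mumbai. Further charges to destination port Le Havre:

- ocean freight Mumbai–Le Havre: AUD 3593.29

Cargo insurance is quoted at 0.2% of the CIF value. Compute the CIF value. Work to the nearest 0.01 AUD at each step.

Let C be the CIF value. C = FOB price + freight + 0.2% × C
C − 0.2% × C = 245254.29 + 3593.29
0.998 × C = 248847.58
C = 248847.58 / 0.998 = 249346.27
Insurance premium = 0.2% × 249346.27 = 498.69

CIF value: AUD 249346.27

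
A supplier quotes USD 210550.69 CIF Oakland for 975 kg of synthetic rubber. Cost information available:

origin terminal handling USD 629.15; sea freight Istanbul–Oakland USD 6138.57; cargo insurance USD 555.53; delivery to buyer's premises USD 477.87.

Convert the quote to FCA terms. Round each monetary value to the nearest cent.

FCA price: USD 203227.44

Not relevant to the conversion: delivery — on the buyer under both terms; not part of either seller's price.
From CIF to FCA, the seller no longer bears: origin terminal, freight, insurance.
FCA price = 210550.69 − 629.15 − 6138.57 − 555.53 = 203227.44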